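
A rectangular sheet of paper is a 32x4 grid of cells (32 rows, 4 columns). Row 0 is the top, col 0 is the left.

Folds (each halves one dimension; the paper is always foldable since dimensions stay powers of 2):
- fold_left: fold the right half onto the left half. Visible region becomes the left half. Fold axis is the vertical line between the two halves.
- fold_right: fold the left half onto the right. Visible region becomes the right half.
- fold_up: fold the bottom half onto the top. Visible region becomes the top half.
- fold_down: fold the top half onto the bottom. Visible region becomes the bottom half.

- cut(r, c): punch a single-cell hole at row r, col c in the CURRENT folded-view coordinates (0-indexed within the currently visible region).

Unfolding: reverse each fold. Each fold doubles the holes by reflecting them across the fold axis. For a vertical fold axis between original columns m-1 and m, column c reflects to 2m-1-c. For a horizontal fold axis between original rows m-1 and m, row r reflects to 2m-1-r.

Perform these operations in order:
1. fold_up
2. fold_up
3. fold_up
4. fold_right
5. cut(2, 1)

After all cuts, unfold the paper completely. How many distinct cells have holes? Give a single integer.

Answer: 16

Derivation:
Op 1 fold_up: fold axis h@16; visible region now rows[0,16) x cols[0,4) = 16x4
Op 2 fold_up: fold axis h@8; visible region now rows[0,8) x cols[0,4) = 8x4
Op 3 fold_up: fold axis h@4; visible region now rows[0,4) x cols[0,4) = 4x4
Op 4 fold_right: fold axis v@2; visible region now rows[0,4) x cols[2,4) = 4x2
Op 5 cut(2, 1): punch at orig (2,3); cuts so far [(2, 3)]; region rows[0,4) x cols[2,4) = 4x2
Unfold 1 (reflect across v@2): 2 holes -> [(2, 0), (2, 3)]
Unfold 2 (reflect across h@4): 4 holes -> [(2, 0), (2, 3), (5, 0), (5, 3)]
Unfold 3 (reflect across h@8): 8 holes -> [(2, 0), (2, 3), (5, 0), (5, 3), (10, 0), (10, 3), (13, 0), (13, 3)]
Unfold 4 (reflect across h@16): 16 holes -> [(2, 0), (2, 3), (5, 0), (5, 3), (10, 0), (10, 3), (13, 0), (13, 3), (18, 0), (18, 3), (21, 0), (21, 3), (26, 0), (26, 3), (29, 0), (29, 3)]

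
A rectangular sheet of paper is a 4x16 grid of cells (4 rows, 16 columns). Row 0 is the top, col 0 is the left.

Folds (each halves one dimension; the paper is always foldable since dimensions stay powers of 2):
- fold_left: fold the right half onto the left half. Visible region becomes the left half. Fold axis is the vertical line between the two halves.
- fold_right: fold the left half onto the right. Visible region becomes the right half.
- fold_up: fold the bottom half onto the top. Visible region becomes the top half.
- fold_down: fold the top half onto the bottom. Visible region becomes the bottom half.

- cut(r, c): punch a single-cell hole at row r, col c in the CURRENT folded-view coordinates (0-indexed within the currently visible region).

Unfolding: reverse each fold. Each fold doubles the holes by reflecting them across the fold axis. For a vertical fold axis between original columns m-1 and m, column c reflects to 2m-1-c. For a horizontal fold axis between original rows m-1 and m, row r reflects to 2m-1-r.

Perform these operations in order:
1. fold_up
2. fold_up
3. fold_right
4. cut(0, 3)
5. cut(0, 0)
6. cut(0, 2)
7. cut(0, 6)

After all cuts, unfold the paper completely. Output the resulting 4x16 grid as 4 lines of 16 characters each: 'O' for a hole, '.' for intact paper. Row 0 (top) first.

Answer: .O..OO.OO.OO..O.
.O..OO.OO.OO..O.
.O..OO.OO.OO..O.
.O..OO.OO.OO..O.

Derivation:
Op 1 fold_up: fold axis h@2; visible region now rows[0,2) x cols[0,16) = 2x16
Op 2 fold_up: fold axis h@1; visible region now rows[0,1) x cols[0,16) = 1x16
Op 3 fold_right: fold axis v@8; visible region now rows[0,1) x cols[8,16) = 1x8
Op 4 cut(0, 3): punch at orig (0,11); cuts so far [(0, 11)]; region rows[0,1) x cols[8,16) = 1x8
Op 5 cut(0, 0): punch at orig (0,8); cuts so far [(0, 8), (0, 11)]; region rows[0,1) x cols[8,16) = 1x8
Op 6 cut(0, 2): punch at orig (0,10); cuts so far [(0, 8), (0, 10), (0, 11)]; region rows[0,1) x cols[8,16) = 1x8
Op 7 cut(0, 6): punch at orig (0,14); cuts so far [(0, 8), (0, 10), (0, 11), (0, 14)]; region rows[0,1) x cols[8,16) = 1x8
Unfold 1 (reflect across v@8): 8 holes -> [(0, 1), (0, 4), (0, 5), (0, 7), (0, 8), (0, 10), (0, 11), (0, 14)]
Unfold 2 (reflect across h@1): 16 holes -> [(0, 1), (0, 4), (0, 5), (0, 7), (0, 8), (0, 10), (0, 11), (0, 14), (1, 1), (1, 4), (1, 5), (1, 7), (1, 8), (1, 10), (1, 11), (1, 14)]
Unfold 3 (reflect across h@2): 32 holes -> [(0, 1), (0, 4), (0, 5), (0, 7), (0, 8), (0, 10), (0, 11), (0, 14), (1, 1), (1, 4), (1, 5), (1, 7), (1, 8), (1, 10), (1, 11), (1, 14), (2, 1), (2, 4), (2, 5), (2, 7), (2, 8), (2, 10), (2, 11), (2, 14), (3, 1), (3, 4), (3, 5), (3, 7), (3, 8), (3, 10), (3, 11), (3, 14)]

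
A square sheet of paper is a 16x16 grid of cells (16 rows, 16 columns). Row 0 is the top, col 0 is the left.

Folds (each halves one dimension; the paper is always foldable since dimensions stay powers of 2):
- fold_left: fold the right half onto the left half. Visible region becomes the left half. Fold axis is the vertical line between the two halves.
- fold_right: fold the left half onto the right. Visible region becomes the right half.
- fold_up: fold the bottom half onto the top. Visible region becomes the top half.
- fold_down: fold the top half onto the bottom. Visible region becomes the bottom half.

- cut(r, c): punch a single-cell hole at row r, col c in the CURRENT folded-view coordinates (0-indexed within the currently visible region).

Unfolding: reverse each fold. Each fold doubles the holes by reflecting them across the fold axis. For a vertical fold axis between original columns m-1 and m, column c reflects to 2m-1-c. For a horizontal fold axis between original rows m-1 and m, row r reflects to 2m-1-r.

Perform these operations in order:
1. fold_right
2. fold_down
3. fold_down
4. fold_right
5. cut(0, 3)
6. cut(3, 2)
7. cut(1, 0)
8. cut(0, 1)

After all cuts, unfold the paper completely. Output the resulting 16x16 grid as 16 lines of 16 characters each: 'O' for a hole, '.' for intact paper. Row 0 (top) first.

Answer: .O....O..O....O.
................
...OO......OO...
O.O..O.OO.O..O.O
O.O..O.OO.O..O.O
...OO......OO...
................
.O....O..O....O.
.O....O..O....O.
................
...OO......OO...
O.O..O.OO.O..O.O
O.O..O.OO.O..O.O
...OO......OO...
................
.O....O..O....O.

Derivation:
Op 1 fold_right: fold axis v@8; visible region now rows[0,16) x cols[8,16) = 16x8
Op 2 fold_down: fold axis h@8; visible region now rows[8,16) x cols[8,16) = 8x8
Op 3 fold_down: fold axis h@12; visible region now rows[12,16) x cols[8,16) = 4x8
Op 4 fold_right: fold axis v@12; visible region now rows[12,16) x cols[12,16) = 4x4
Op 5 cut(0, 3): punch at orig (12,15); cuts so far [(12, 15)]; region rows[12,16) x cols[12,16) = 4x4
Op 6 cut(3, 2): punch at orig (15,14); cuts so far [(12, 15), (15, 14)]; region rows[12,16) x cols[12,16) = 4x4
Op 7 cut(1, 0): punch at orig (13,12); cuts so far [(12, 15), (13, 12), (15, 14)]; region rows[12,16) x cols[12,16) = 4x4
Op 8 cut(0, 1): punch at orig (12,13); cuts so far [(12, 13), (12, 15), (13, 12), (15, 14)]; region rows[12,16) x cols[12,16) = 4x4
Unfold 1 (reflect across v@12): 8 holes -> [(12, 8), (12, 10), (12, 13), (12, 15), (13, 11), (13, 12), (15, 9), (15, 14)]
Unfold 2 (reflect across h@12): 16 holes -> [(8, 9), (8, 14), (10, 11), (10, 12), (11, 8), (11, 10), (11, 13), (11, 15), (12, 8), (12, 10), (12, 13), (12, 15), (13, 11), (13, 12), (15, 9), (15, 14)]
Unfold 3 (reflect across h@8): 32 holes -> [(0, 9), (0, 14), (2, 11), (2, 12), (3, 8), (3, 10), (3, 13), (3, 15), (4, 8), (4, 10), (4, 13), (4, 15), (5, 11), (5, 12), (7, 9), (7, 14), (8, 9), (8, 14), (10, 11), (10, 12), (11, 8), (11, 10), (11, 13), (11, 15), (12, 8), (12, 10), (12, 13), (12, 15), (13, 11), (13, 12), (15, 9), (15, 14)]
Unfold 4 (reflect across v@8): 64 holes -> [(0, 1), (0, 6), (0, 9), (0, 14), (2, 3), (2, 4), (2, 11), (2, 12), (3, 0), (3, 2), (3, 5), (3, 7), (3, 8), (3, 10), (3, 13), (3, 15), (4, 0), (4, 2), (4, 5), (4, 7), (4, 8), (4, 10), (4, 13), (4, 15), (5, 3), (5, 4), (5, 11), (5, 12), (7, 1), (7, 6), (7, 9), (7, 14), (8, 1), (8, 6), (8, 9), (8, 14), (10, 3), (10, 4), (10, 11), (10, 12), (11, 0), (11, 2), (11, 5), (11, 7), (11, 8), (11, 10), (11, 13), (11, 15), (12, 0), (12, 2), (12, 5), (12, 7), (12, 8), (12, 10), (12, 13), (12, 15), (13, 3), (13, 4), (13, 11), (13, 12), (15, 1), (15, 6), (15, 9), (15, 14)]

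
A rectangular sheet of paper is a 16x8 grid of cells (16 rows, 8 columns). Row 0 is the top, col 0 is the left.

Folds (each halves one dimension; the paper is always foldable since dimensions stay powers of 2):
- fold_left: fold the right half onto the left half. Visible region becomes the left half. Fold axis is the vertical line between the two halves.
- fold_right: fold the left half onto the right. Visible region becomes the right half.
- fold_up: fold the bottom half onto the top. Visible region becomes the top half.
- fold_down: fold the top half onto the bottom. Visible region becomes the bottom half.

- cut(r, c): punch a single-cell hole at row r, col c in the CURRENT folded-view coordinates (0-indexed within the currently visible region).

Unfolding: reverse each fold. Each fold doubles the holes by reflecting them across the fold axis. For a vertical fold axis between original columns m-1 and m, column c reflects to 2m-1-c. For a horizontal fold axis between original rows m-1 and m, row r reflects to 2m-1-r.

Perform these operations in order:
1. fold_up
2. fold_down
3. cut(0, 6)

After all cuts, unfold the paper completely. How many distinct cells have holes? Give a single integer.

Op 1 fold_up: fold axis h@8; visible region now rows[0,8) x cols[0,8) = 8x8
Op 2 fold_down: fold axis h@4; visible region now rows[4,8) x cols[0,8) = 4x8
Op 3 cut(0, 6): punch at orig (4,6); cuts so far [(4, 6)]; region rows[4,8) x cols[0,8) = 4x8
Unfold 1 (reflect across h@4): 2 holes -> [(3, 6), (4, 6)]
Unfold 2 (reflect across h@8): 4 holes -> [(3, 6), (4, 6), (11, 6), (12, 6)]

Answer: 4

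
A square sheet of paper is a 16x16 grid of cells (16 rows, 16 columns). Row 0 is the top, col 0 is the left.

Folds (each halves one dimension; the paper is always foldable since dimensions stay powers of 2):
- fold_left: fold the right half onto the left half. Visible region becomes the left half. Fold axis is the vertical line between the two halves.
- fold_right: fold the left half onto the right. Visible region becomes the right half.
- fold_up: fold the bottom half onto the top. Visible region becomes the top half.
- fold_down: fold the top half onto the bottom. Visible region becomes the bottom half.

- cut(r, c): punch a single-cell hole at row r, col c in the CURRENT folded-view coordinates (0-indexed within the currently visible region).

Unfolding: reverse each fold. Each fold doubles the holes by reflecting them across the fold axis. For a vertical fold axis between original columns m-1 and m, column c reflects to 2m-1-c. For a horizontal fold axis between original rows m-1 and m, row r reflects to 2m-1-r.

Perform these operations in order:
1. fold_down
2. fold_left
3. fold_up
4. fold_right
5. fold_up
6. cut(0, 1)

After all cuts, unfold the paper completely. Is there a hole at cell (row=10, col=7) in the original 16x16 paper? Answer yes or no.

Op 1 fold_down: fold axis h@8; visible region now rows[8,16) x cols[0,16) = 8x16
Op 2 fold_left: fold axis v@8; visible region now rows[8,16) x cols[0,8) = 8x8
Op 3 fold_up: fold axis h@12; visible region now rows[8,12) x cols[0,8) = 4x8
Op 4 fold_right: fold axis v@4; visible region now rows[8,12) x cols[4,8) = 4x4
Op 5 fold_up: fold axis h@10; visible region now rows[8,10) x cols[4,8) = 2x4
Op 6 cut(0, 1): punch at orig (8,5); cuts so far [(8, 5)]; region rows[8,10) x cols[4,8) = 2x4
Unfold 1 (reflect across h@10): 2 holes -> [(8, 5), (11, 5)]
Unfold 2 (reflect across v@4): 4 holes -> [(8, 2), (8, 5), (11, 2), (11, 5)]
Unfold 3 (reflect across h@12): 8 holes -> [(8, 2), (8, 5), (11, 2), (11, 5), (12, 2), (12, 5), (15, 2), (15, 5)]
Unfold 4 (reflect across v@8): 16 holes -> [(8, 2), (8, 5), (8, 10), (8, 13), (11, 2), (11, 5), (11, 10), (11, 13), (12, 2), (12, 5), (12, 10), (12, 13), (15, 2), (15, 5), (15, 10), (15, 13)]
Unfold 5 (reflect across h@8): 32 holes -> [(0, 2), (0, 5), (0, 10), (0, 13), (3, 2), (3, 5), (3, 10), (3, 13), (4, 2), (4, 5), (4, 10), (4, 13), (7, 2), (7, 5), (7, 10), (7, 13), (8, 2), (8, 5), (8, 10), (8, 13), (11, 2), (11, 5), (11, 10), (11, 13), (12, 2), (12, 5), (12, 10), (12, 13), (15, 2), (15, 5), (15, 10), (15, 13)]
Holes: [(0, 2), (0, 5), (0, 10), (0, 13), (3, 2), (3, 5), (3, 10), (3, 13), (4, 2), (4, 5), (4, 10), (4, 13), (7, 2), (7, 5), (7, 10), (7, 13), (8, 2), (8, 5), (8, 10), (8, 13), (11, 2), (11, 5), (11, 10), (11, 13), (12, 2), (12, 5), (12, 10), (12, 13), (15, 2), (15, 5), (15, 10), (15, 13)]

Answer: no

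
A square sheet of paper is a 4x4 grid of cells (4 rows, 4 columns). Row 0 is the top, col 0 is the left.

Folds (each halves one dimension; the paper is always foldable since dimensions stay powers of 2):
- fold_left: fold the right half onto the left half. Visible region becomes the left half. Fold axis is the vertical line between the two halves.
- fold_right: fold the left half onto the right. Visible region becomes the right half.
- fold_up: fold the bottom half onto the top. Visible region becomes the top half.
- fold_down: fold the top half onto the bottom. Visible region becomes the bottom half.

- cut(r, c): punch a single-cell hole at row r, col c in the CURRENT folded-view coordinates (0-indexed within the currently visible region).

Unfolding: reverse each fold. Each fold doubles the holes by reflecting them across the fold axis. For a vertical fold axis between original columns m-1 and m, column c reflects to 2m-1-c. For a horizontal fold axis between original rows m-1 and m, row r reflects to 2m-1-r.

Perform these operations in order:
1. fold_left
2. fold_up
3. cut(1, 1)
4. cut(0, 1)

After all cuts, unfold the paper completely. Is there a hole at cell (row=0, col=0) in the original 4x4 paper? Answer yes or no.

Answer: no

Derivation:
Op 1 fold_left: fold axis v@2; visible region now rows[0,4) x cols[0,2) = 4x2
Op 2 fold_up: fold axis h@2; visible region now rows[0,2) x cols[0,2) = 2x2
Op 3 cut(1, 1): punch at orig (1,1); cuts so far [(1, 1)]; region rows[0,2) x cols[0,2) = 2x2
Op 4 cut(0, 1): punch at orig (0,1); cuts so far [(0, 1), (1, 1)]; region rows[0,2) x cols[0,2) = 2x2
Unfold 1 (reflect across h@2): 4 holes -> [(0, 1), (1, 1), (2, 1), (3, 1)]
Unfold 2 (reflect across v@2): 8 holes -> [(0, 1), (0, 2), (1, 1), (1, 2), (2, 1), (2, 2), (3, 1), (3, 2)]
Holes: [(0, 1), (0, 2), (1, 1), (1, 2), (2, 1), (2, 2), (3, 1), (3, 2)]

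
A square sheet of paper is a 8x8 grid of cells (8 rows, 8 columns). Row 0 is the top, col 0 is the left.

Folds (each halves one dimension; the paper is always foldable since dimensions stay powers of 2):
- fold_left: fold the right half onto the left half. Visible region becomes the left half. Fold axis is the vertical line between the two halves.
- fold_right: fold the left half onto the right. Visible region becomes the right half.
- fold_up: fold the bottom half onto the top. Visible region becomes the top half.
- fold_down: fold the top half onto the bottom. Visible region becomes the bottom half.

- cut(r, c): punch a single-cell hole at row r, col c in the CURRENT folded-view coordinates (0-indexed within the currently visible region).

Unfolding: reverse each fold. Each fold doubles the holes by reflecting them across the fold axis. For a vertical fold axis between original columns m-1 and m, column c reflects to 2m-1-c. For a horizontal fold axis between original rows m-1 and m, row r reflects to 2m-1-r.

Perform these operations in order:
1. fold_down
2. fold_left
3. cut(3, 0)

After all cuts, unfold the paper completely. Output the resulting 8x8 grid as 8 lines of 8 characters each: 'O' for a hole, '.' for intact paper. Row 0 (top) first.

Answer: O......O
........
........
........
........
........
........
O......O

Derivation:
Op 1 fold_down: fold axis h@4; visible region now rows[4,8) x cols[0,8) = 4x8
Op 2 fold_left: fold axis v@4; visible region now rows[4,8) x cols[0,4) = 4x4
Op 3 cut(3, 0): punch at orig (7,0); cuts so far [(7, 0)]; region rows[4,8) x cols[0,4) = 4x4
Unfold 1 (reflect across v@4): 2 holes -> [(7, 0), (7, 7)]
Unfold 2 (reflect across h@4): 4 holes -> [(0, 0), (0, 7), (7, 0), (7, 7)]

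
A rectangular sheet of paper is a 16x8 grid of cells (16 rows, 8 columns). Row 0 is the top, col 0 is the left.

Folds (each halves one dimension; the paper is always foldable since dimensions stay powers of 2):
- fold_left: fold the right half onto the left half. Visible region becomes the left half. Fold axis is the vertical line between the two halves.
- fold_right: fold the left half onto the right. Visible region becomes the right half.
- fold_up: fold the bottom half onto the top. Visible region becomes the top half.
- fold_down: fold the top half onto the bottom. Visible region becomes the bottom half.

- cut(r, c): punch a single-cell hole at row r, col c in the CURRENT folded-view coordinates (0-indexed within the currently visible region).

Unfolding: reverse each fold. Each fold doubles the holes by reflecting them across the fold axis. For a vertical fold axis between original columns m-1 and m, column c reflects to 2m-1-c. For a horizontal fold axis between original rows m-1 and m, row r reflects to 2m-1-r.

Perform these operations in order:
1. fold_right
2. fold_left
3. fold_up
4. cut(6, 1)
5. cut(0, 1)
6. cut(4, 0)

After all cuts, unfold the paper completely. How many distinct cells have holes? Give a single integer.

Answer: 24

Derivation:
Op 1 fold_right: fold axis v@4; visible region now rows[0,16) x cols[4,8) = 16x4
Op 2 fold_left: fold axis v@6; visible region now rows[0,16) x cols[4,6) = 16x2
Op 3 fold_up: fold axis h@8; visible region now rows[0,8) x cols[4,6) = 8x2
Op 4 cut(6, 1): punch at orig (6,5); cuts so far [(6, 5)]; region rows[0,8) x cols[4,6) = 8x2
Op 5 cut(0, 1): punch at orig (0,5); cuts so far [(0, 5), (6, 5)]; region rows[0,8) x cols[4,6) = 8x2
Op 6 cut(4, 0): punch at orig (4,4); cuts so far [(0, 5), (4, 4), (6, 5)]; region rows[0,8) x cols[4,6) = 8x2
Unfold 1 (reflect across h@8): 6 holes -> [(0, 5), (4, 4), (6, 5), (9, 5), (11, 4), (15, 5)]
Unfold 2 (reflect across v@6): 12 holes -> [(0, 5), (0, 6), (4, 4), (4, 7), (6, 5), (6, 6), (9, 5), (9, 6), (11, 4), (11, 7), (15, 5), (15, 6)]
Unfold 3 (reflect across v@4): 24 holes -> [(0, 1), (0, 2), (0, 5), (0, 6), (4, 0), (4, 3), (4, 4), (4, 7), (6, 1), (6, 2), (6, 5), (6, 6), (9, 1), (9, 2), (9, 5), (9, 6), (11, 0), (11, 3), (11, 4), (11, 7), (15, 1), (15, 2), (15, 5), (15, 6)]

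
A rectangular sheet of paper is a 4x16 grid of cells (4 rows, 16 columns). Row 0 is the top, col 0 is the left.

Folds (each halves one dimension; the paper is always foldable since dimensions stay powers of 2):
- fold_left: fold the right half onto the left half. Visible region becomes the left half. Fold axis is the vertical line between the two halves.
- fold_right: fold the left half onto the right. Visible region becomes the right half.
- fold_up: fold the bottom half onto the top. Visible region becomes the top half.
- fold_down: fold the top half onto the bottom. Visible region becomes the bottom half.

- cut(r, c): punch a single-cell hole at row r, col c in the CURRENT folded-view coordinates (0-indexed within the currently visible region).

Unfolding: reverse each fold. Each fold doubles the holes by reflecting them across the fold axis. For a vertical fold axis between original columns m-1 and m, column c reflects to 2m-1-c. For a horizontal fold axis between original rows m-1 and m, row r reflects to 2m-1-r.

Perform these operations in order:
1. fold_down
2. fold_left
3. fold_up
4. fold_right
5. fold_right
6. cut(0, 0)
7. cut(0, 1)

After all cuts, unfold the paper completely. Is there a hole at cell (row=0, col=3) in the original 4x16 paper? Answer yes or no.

Op 1 fold_down: fold axis h@2; visible region now rows[2,4) x cols[0,16) = 2x16
Op 2 fold_left: fold axis v@8; visible region now rows[2,4) x cols[0,8) = 2x8
Op 3 fold_up: fold axis h@3; visible region now rows[2,3) x cols[0,8) = 1x8
Op 4 fold_right: fold axis v@4; visible region now rows[2,3) x cols[4,8) = 1x4
Op 5 fold_right: fold axis v@6; visible region now rows[2,3) x cols[6,8) = 1x2
Op 6 cut(0, 0): punch at orig (2,6); cuts so far [(2, 6)]; region rows[2,3) x cols[6,8) = 1x2
Op 7 cut(0, 1): punch at orig (2,7); cuts so far [(2, 6), (2, 7)]; region rows[2,3) x cols[6,8) = 1x2
Unfold 1 (reflect across v@6): 4 holes -> [(2, 4), (2, 5), (2, 6), (2, 7)]
Unfold 2 (reflect across v@4): 8 holes -> [(2, 0), (2, 1), (2, 2), (2, 3), (2, 4), (2, 5), (2, 6), (2, 7)]
Unfold 3 (reflect across h@3): 16 holes -> [(2, 0), (2, 1), (2, 2), (2, 3), (2, 4), (2, 5), (2, 6), (2, 7), (3, 0), (3, 1), (3, 2), (3, 3), (3, 4), (3, 5), (3, 6), (3, 7)]
Unfold 4 (reflect across v@8): 32 holes -> [(2, 0), (2, 1), (2, 2), (2, 3), (2, 4), (2, 5), (2, 6), (2, 7), (2, 8), (2, 9), (2, 10), (2, 11), (2, 12), (2, 13), (2, 14), (2, 15), (3, 0), (3, 1), (3, 2), (3, 3), (3, 4), (3, 5), (3, 6), (3, 7), (3, 8), (3, 9), (3, 10), (3, 11), (3, 12), (3, 13), (3, 14), (3, 15)]
Unfold 5 (reflect across h@2): 64 holes -> [(0, 0), (0, 1), (0, 2), (0, 3), (0, 4), (0, 5), (0, 6), (0, 7), (0, 8), (0, 9), (0, 10), (0, 11), (0, 12), (0, 13), (0, 14), (0, 15), (1, 0), (1, 1), (1, 2), (1, 3), (1, 4), (1, 5), (1, 6), (1, 7), (1, 8), (1, 9), (1, 10), (1, 11), (1, 12), (1, 13), (1, 14), (1, 15), (2, 0), (2, 1), (2, 2), (2, 3), (2, 4), (2, 5), (2, 6), (2, 7), (2, 8), (2, 9), (2, 10), (2, 11), (2, 12), (2, 13), (2, 14), (2, 15), (3, 0), (3, 1), (3, 2), (3, 3), (3, 4), (3, 5), (3, 6), (3, 7), (3, 8), (3, 9), (3, 10), (3, 11), (3, 12), (3, 13), (3, 14), (3, 15)]
Holes: [(0, 0), (0, 1), (0, 2), (0, 3), (0, 4), (0, 5), (0, 6), (0, 7), (0, 8), (0, 9), (0, 10), (0, 11), (0, 12), (0, 13), (0, 14), (0, 15), (1, 0), (1, 1), (1, 2), (1, 3), (1, 4), (1, 5), (1, 6), (1, 7), (1, 8), (1, 9), (1, 10), (1, 11), (1, 12), (1, 13), (1, 14), (1, 15), (2, 0), (2, 1), (2, 2), (2, 3), (2, 4), (2, 5), (2, 6), (2, 7), (2, 8), (2, 9), (2, 10), (2, 11), (2, 12), (2, 13), (2, 14), (2, 15), (3, 0), (3, 1), (3, 2), (3, 3), (3, 4), (3, 5), (3, 6), (3, 7), (3, 8), (3, 9), (3, 10), (3, 11), (3, 12), (3, 13), (3, 14), (3, 15)]

Answer: yes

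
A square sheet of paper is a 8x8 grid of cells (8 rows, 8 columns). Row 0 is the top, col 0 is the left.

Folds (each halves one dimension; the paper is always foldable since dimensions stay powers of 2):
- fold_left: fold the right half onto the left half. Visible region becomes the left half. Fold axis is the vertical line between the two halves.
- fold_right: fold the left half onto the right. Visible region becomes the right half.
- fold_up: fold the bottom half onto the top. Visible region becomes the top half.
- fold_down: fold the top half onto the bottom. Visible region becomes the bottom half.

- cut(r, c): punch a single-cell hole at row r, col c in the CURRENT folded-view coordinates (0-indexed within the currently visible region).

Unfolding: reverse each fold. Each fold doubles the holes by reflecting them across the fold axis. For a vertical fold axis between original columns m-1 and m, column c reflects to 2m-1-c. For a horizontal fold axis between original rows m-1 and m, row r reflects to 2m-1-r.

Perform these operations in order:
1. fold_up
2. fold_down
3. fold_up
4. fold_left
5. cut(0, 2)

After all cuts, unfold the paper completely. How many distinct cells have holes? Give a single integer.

Op 1 fold_up: fold axis h@4; visible region now rows[0,4) x cols[0,8) = 4x8
Op 2 fold_down: fold axis h@2; visible region now rows[2,4) x cols[0,8) = 2x8
Op 3 fold_up: fold axis h@3; visible region now rows[2,3) x cols[0,8) = 1x8
Op 4 fold_left: fold axis v@4; visible region now rows[2,3) x cols[0,4) = 1x4
Op 5 cut(0, 2): punch at orig (2,2); cuts so far [(2, 2)]; region rows[2,3) x cols[0,4) = 1x4
Unfold 1 (reflect across v@4): 2 holes -> [(2, 2), (2, 5)]
Unfold 2 (reflect across h@3): 4 holes -> [(2, 2), (2, 5), (3, 2), (3, 5)]
Unfold 3 (reflect across h@2): 8 holes -> [(0, 2), (0, 5), (1, 2), (1, 5), (2, 2), (2, 5), (3, 2), (3, 5)]
Unfold 4 (reflect across h@4): 16 holes -> [(0, 2), (0, 5), (1, 2), (1, 5), (2, 2), (2, 5), (3, 2), (3, 5), (4, 2), (4, 5), (5, 2), (5, 5), (6, 2), (6, 5), (7, 2), (7, 5)]

Answer: 16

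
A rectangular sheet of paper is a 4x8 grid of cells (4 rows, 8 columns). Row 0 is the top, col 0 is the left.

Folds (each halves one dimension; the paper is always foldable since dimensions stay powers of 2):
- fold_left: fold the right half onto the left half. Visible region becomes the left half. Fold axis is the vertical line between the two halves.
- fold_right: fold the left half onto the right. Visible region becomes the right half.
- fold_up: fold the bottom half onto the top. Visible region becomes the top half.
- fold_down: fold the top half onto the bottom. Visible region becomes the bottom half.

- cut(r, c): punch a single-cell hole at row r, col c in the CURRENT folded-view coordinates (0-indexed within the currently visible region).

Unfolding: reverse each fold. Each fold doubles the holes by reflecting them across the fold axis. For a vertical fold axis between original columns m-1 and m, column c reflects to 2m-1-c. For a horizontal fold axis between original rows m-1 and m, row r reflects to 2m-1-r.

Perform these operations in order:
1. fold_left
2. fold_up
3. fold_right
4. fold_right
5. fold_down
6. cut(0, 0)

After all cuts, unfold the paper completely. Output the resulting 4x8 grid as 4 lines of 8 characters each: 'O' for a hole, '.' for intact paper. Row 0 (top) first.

Answer: OOOOOOOO
OOOOOOOO
OOOOOOOO
OOOOOOOO

Derivation:
Op 1 fold_left: fold axis v@4; visible region now rows[0,4) x cols[0,4) = 4x4
Op 2 fold_up: fold axis h@2; visible region now rows[0,2) x cols[0,4) = 2x4
Op 3 fold_right: fold axis v@2; visible region now rows[0,2) x cols[2,4) = 2x2
Op 4 fold_right: fold axis v@3; visible region now rows[0,2) x cols[3,4) = 2x1
Op 5 fold_down: fold axis h@1; visible region now rows[1,2) x cols[3,4) = 1x1
Op 6 cut(0, 0): punch at orig (1,3); cuts so far [(1, 3)]; region rows[1,2) x cols[3,4) = 1x1
Unfold 1 (reflect across h@1): 2 holes -> [(0, 3), (1, 3)]
Unfold 2 (reflect across v@3): 4 holes -> [(0, 2), (0, 3), (1, 2), (1, 3)]
Unfold 3 (reflect across v@2): 8 holes -> [(0, 0), (0, 1), (0, 2), (0, 3), (1, 0), (1, 1), (1, 2), (1, 3)]
Unfold 4 (reflect across h@2): 16 holes -> [(0, 0), (0, 1), (0, 2), (0, 3), (1, 0), (1, 1), (1, 2), (1, 3), (2, 0), (2, 1), (2, 2), (2, 3), (3, 0), (3, 1), (3, 2), (3, 3)]
Unfold 5 (reflect across v@4): 32 holes -> [(0, 0), (0, 1), (0, 2), (0, 3), (0, 4), (0, 5), (0, 6), (0, 7), (1, 0), (1, 1), (1, 2), (1, 3), (1, 4), (1, 5), (1, 6), (1, 7), (2, 0), (2, 1), (2, 2), (2, 3), (2, 4), (2, 5), (2, 6), (2, 7), (3, 0), (3, 1), (3, 2), (3, 3), (3, 4), (3, 5), (3, 6), (3, 7)]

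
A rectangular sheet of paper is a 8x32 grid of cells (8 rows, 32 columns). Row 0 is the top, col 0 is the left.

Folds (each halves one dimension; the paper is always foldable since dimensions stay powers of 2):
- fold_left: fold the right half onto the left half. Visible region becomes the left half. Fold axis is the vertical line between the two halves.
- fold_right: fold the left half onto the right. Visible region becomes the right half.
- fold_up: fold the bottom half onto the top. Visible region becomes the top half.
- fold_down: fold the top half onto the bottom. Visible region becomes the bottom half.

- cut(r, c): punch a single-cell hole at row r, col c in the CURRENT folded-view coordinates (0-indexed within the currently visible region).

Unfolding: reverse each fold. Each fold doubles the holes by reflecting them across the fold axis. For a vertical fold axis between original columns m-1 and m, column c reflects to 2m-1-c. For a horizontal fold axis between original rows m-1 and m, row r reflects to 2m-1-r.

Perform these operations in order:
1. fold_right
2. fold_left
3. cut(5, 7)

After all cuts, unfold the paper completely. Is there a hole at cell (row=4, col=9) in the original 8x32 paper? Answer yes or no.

Answer: no

Derivation:
Op 1 fold_right: fold axis v@16; visible region now rows[0,8) x cols[16,32) = 8x16
Op 2 fold_left: fold axis v@24; visible region now rows[0,8) x cols[16,24) = 8x8
Op 3 cut(5, 7): punch at orig (5,23); cuts so far [(5, 23)]; region rows[0,8) x cols[16,24) = 8x8
Unfold 1 (reflect across v@24): 2 holes -> [(5, 23), (5, 24)]
Unfold 2 (reflect across v@16): 4 holes -> [(5, 7), (5, 8), (5, 23), (5, 24)]
Holes: [(5, 7), (5, 8), (5, 23), (5, 24)]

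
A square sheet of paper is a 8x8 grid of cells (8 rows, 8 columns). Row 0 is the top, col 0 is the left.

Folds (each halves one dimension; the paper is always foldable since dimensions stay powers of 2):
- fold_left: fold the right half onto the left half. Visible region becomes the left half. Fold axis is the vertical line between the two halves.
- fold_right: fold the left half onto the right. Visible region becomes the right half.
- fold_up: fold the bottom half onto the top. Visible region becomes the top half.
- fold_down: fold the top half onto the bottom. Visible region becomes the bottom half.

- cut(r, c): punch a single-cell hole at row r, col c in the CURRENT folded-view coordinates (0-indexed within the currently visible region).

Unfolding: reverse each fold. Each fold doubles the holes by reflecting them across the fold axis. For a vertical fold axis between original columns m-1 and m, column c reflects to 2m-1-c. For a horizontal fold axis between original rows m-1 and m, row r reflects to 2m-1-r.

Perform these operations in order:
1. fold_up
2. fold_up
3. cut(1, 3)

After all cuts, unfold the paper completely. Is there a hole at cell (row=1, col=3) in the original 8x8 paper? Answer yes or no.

Answer: yes

Derivation:
Op 1 fold_up: fold axis h@4; visible region now rows[0,4) x cols[0,8) = 4x8
Op 2 fold_up: fold axis h@2; visible region now rows[0,2) x cols[0,8) = 2x8
Op 3 cut(1, 3): punch at orig (1,3); cuts so far [(1, 3)]; region rows[0,2) x cols[0,8) = 2x8
Unfold 1 (reflect across h@2): 2 holes -> [(1, 3), (2, 3)]
Unfold 2 (reflect across h@4): 4 holes -> [(1, 3), (2, 3), (5, 3), (6, 3)]
Holes: [(1, 3), (2, 3), (5, 3), (6, 3)]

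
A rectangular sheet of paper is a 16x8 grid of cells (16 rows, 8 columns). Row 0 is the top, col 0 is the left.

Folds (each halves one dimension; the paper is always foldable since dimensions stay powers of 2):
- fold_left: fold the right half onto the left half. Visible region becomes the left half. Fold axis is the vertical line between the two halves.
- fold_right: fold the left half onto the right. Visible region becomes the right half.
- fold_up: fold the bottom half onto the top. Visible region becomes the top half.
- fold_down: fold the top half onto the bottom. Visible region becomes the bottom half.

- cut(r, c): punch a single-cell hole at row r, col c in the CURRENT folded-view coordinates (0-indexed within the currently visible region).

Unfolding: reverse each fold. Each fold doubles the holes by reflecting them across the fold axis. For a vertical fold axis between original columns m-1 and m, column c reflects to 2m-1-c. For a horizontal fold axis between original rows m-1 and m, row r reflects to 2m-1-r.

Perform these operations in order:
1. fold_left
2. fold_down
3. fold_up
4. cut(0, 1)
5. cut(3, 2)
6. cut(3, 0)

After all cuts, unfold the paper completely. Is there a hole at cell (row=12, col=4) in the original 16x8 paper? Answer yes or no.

Op 1 fold_left: fold axis v@4; visible region now rows[0,16) x cols[0,4) = 16x4
Op 2 fold_down: fold axis h@8; visible region now rows[8,16) x cols[0,4) = 8x4
Op 3 fold_up: fold axis h@12; visible region now rows[8,12) x cols[0,4) = 4x4
Op 4 cut(0, 1): punch at orig (8,1); cuts so far [(8, 1)]; region rows[8,12) x cols[0,4) = 4x4
Op 5 cut(3, 2): punch at orig (11,2); cuts so far [(8, 1), (11, 2)]; region rows[8,12) x cols[0,4) = 4x4
Op 6 cut(3, 0): punch at orig (11,0); cuts so far [(8, 1), (11, 0), (11, 2)]; region rows[8,12) x cols[0,4) = 4x4
Unfold 1 (reflect across h@12): 6 holes -> [(8, 1), (11, 0), (11, 2), (12, 0), (12, 2), (15, 1)]
Unfold 2 (reflect across h@8): 12 holes -> [(0, 1), (3, 0), (3, 2), (4, 0), (4, 2), (7, 1), (8, 1), (11, 0), (11, 2), (12, 0), (12, 2), (15, 1)]
Unfold 3 (reflect across v@4): 24 holes -> [(0, 1), (0, 6), (3, 0), (3, 2), (3, 5), (3, 7), (4, 0), (4, 2), (4, 5), (4, 7), (7, 1), (7, 6), (8, 1), (8, 6), (11, 0), (11, 2), (11, 5), (11, 7), (12, 0), (12, 2), (12, 5), (12, 7), (15, 1), (15, 6)]
Holes: [(0, 1), (0, 6), (3, 0), (3, 2), (3, 5), (3, 7), (4, 0), (4, 2), (4, 5), (4, 7), (7, 1), (7, 6), (8, 1), (8, 6), (11, 0), (11, 2), (11, 5), (11, 7), (12, 0), (12, 2), (12, 5), (12, 7), (15, 1), (15, 6)]

Answer: no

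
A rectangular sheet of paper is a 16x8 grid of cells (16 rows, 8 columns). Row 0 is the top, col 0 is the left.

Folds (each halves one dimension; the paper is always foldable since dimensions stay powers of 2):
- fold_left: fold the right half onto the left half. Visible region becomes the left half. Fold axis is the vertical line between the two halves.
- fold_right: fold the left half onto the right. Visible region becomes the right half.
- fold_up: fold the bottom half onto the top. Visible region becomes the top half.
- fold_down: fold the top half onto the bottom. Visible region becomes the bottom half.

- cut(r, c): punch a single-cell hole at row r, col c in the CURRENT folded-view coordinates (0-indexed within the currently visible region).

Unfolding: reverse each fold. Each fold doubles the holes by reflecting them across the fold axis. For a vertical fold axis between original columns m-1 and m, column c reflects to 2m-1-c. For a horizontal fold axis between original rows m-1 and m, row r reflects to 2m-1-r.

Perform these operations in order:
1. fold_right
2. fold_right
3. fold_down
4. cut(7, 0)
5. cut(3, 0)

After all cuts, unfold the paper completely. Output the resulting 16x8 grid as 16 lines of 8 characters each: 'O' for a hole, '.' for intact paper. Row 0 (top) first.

Answer: .OO..OO.
........
........
........
.OO..OO.
........
........
........
........
........
........
.OO..OO.
........
........
........
.OO..OO.

Derivation:
Op 1 fold_right: fold axis v@4; visible region now rows[0,16) x cols[4,8) = 16x4
Op 2 fold_right: fold axis v@6; visible region now rows[0,16) x cols[6,8) = 16x2
Op 3 fold_down: fold axis h@8; visible region now rows[8,16) x cols[6,8) = 8x2
Op 4 cut(7, 0): punch at orig (15,6); cuts so far [(15, 6)]; region rows[8,16) x cols[6,8) = 8x2
Op 5 cut(3, 0): punch at orig (11,6); cuts so far [(11, 6), (15, 6)]; region rows[8,16) x cols[6,8) = 8x2
Unfold 1 (reflect across h@8): 4 holes -> [(0, 6), (4, 6), (11, 6), (15, 6)]
Unfold 2 (reflect across v@6): 8 holes -> [(0, 5), (0, 6), (4, 5), (4, 6), (11, 5), (11, 6), (15, 5), (15, 6)]
Unfold 3 (reflect across v@4): 16 holes -> [(0, 1), (0, 2), (0, 5), (0, 6), (4, 1), (4, 2), (4, 5), (4, 6), (11, 1), (11, 2), (11, 5), (11, 6), (15, 1), (15, 2), (15, 5), (15, 6)]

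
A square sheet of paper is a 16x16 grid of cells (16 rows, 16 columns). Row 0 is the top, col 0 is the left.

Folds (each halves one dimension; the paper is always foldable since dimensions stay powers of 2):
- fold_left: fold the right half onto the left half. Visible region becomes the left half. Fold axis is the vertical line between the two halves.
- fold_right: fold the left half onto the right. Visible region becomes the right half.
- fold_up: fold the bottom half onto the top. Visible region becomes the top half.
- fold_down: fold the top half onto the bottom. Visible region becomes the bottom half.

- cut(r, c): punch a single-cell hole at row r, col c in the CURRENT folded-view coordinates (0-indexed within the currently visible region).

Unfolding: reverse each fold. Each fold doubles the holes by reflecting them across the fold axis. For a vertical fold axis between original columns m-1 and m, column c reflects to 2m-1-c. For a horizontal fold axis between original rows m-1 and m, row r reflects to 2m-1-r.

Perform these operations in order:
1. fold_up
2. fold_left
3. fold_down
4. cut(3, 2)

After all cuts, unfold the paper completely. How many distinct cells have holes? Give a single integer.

Op 1 fold_up: fold axis h@8; visible region now rows[0,8) x cols[0,16) = 8x16
Op 2 fold_left: fold axis v@8; visible region now rows[0,8) x cols[0,8) = 8x8
Op 3 fold_down: fold axis h@4; visible region now rows[4,8) x cols[0,8) = 4x8
Op 4 cut(3, 2): punch at orig (7,2); cuts so far [(7, 2)]; region rows[4,8) x cols[0,8) = 4x8
Unfold 1 (reflect across h@4): 2 holes -> [(0, 2), (7, 2)]
Unfold 2 (reflect across v@8): 4 holes -> [(0, 2), (0, 13), (7, 2), (7, 13)]
Unfold 3 (reflect across h@8): 8 holes -> [(0, 2), (0, 13), (7, 2), (7, 13), (8, 2), (8, 13), (15, 2), (15, 13)]

Answer: 8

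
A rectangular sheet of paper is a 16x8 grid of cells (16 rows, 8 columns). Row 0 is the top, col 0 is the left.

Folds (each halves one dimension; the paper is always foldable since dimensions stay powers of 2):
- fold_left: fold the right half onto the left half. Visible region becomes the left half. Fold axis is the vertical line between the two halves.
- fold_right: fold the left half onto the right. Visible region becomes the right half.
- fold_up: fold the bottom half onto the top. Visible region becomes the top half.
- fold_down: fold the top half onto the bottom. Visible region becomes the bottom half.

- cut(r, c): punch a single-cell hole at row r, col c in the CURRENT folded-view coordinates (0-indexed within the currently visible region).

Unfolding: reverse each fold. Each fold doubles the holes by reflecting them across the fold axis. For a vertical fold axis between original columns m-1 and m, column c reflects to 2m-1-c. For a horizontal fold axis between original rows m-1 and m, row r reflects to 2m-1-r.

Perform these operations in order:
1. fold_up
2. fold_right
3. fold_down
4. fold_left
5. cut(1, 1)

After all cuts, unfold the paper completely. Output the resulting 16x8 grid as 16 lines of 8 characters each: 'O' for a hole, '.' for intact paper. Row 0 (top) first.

Answer: ........
........
.OO..OO.
........
........
.OO..OO.
........
........
........
........
.OO..OO.
........
........
.OO..OO.
........
........

Derivation:
Op 1 fold_up: fold axis h@8; visible region now rows[0,8) x cols[0,8) = 8x8
Op 2 fold_right: fold axis v@4; visible region now rows[0,8) x cols[4,8) = 8x4
Op 3 fold_down: fold axis h@4; visible region now rows[4,8) x cols[4,8) = 4x4
Op 4 fold_left: fold axis v@6; visible region now rows[4,8) x cols[4,6) = 4x2
Op 5 cut(1, 1): punch at orig (5,5); cuts so far [(5, 5)]; region rows[4,8) x cols[4,6) = 4x2
Unfold 1 (reflect across v@6): 2 holes -> [(5, 5), (5, 6)]
Unfold 2 (reflect across h@4): 4 holes -> [(2, 5), (2, 6), (5, 5), (5, 6)]
Unfold 3 (reflect across v@4): 8 holes -> [(2, 1), (2, 2), (2, 5), (2, 6), (5, 1), (5, 2), (5, 5), (5, 6)]
Unfold 4 (reflect across h@8): 16 holes -> [(2, 1), (2, 2), (2, 5), (2, 6), (5, 1), (5, 2), (5, 5), (5, 6), (10, 1), (10, 2), (10, 5), (10, 6), (13, 1), (13, 2), (13, 5), (13, 6)]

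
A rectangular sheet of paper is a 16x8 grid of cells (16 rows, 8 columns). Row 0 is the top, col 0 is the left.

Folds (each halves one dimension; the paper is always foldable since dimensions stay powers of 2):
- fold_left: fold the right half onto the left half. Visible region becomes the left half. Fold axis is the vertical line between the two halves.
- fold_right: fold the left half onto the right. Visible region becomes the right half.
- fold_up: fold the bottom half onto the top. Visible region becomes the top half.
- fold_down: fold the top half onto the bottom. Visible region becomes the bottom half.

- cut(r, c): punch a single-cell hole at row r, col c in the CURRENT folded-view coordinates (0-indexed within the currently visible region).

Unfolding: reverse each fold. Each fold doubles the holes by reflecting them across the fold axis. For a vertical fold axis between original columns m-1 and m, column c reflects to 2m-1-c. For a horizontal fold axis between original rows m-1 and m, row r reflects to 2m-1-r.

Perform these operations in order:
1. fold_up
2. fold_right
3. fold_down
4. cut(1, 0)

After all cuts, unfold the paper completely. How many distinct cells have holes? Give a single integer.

Op 1 fold_up: fold axis h@8; visible region now rows[0,8) x cols[0,8) = 8x8
Op 2 fold_right: fold axis v@4; visible region now rows[0,8) x cols[4,8) = 8x4
Op 3 fold_down: fold axis h@4; visible region now rows[4,8) x cols[4,8) = 4x4
Op 4 cut(1, 0): punch at orig (5,4); cuts so far [(5, 4)]; region rows[4,8) x cols[4,8) = 4x4
Unfold 1 (reflect across h@4): 2 holes -> [(2, 4), (5, 4)]
Unfold 2 (reflect across v@4): 4 holes -> [(2, 3), (2, 4), (5, 3), (5, 4)]
Unfold 3 (reflect across h@8): 8 holes -> [(2, 3), (2, 4), (5, 3), (5, 4), (10, 3), (10, 4), (13, 3), (13, 4)]

Answer: 8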